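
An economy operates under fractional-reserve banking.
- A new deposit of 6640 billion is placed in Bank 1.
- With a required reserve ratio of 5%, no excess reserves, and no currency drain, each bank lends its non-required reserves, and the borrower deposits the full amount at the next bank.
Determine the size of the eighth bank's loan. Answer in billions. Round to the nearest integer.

Each bank lends a fraction (1 − rr) = 0.9500 of the deposit it receives, so Bank 8 receives 6640·0.9500^7 and lends 6640·0.9500^8 ≈ 4405.1117 billion.

4405 billion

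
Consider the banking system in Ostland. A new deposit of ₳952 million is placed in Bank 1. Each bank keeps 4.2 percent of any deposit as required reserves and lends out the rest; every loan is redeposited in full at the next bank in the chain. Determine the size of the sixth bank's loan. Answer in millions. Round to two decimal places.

Each bank lends a fraction (1 − rr) = 0.9580 of the deposit it receives, so Bank 6 receives 952·0.9580^5 and lends 952·0.9580^6 ≈ 735.9190 million.

₳735.92 million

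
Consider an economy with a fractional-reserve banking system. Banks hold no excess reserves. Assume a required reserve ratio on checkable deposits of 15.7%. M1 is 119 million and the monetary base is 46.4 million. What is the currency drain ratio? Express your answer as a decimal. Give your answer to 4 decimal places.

0.3818

Using m = M/MB = 119/46.4 ≈ 2.564655. From m = (1 + c)/(c + rr + e), rearranging gives 1 + c = m·(c + rr + e), so c·(1 − m) = m·(rr + e) − 1.
Hence c = [m·(rr + e) − 1]/(1 − m) = [2.564655 × (0.157 + 0) − 1] / (1 − 2.564655) ≈ 0.381777.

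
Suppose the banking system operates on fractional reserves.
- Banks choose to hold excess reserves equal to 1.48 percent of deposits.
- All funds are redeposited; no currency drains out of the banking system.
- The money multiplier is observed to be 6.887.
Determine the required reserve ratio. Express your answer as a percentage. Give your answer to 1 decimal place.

13.0%

Using m = 6.887. Since m = (1 + c)/(c + rr + e), the denominator satisfies c + rr + e = (1 + c)/m = (1 + 0) / 6.887 ≈ 0.145201.
With c = 0 and e = 0.0148, the required reserve ratio is 0.145201 − 0 − 0.0148 = 0.130401.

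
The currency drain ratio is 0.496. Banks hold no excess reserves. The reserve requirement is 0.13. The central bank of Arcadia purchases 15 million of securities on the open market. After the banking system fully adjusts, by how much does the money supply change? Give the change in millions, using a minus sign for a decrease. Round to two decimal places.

35.85 million

The money multiplier is m = (1 + c) / (rr + c) = (1 + 0.496) / (0.13 + 0.496) ≈ 2.38978.
The purchase adds 15 million of base, so ΔM = m × ΔMB = 2.38978 × (+15) = 35.8467 million.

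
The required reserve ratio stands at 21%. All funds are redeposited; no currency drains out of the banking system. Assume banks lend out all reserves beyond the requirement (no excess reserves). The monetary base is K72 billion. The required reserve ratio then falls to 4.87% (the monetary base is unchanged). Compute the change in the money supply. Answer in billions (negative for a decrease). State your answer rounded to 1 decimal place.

Initially m₁ = 1 / (0.21) ≈ 4.7619, so M₁ = 4.7619 × 72 = 342.8568 billion.
After the change m₂ = 1 / (0.0487) ≈ 20.5339, so M₂ = 20.5339 × 72 = 1478.4408 billion.
ΔM = M₂ − M₁ = 1478.4408 − 342.8568 = 1135.584 billion.

K1135.6 billion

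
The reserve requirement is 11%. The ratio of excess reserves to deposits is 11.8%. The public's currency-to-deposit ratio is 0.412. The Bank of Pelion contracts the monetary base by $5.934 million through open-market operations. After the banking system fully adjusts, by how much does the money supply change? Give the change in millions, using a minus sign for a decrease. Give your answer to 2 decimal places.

-13.09 million

The money multiplier is m = (1 + c) / (rr + e + c) = (1 + 0.412) / (0.11 + 0.118 + 0.412) ≈ 2.2062.
The sale removes 5.934 million of base, so ΔM = m × ΔMB = 2.2062 × (−5.934) ≈ -13.0916 million.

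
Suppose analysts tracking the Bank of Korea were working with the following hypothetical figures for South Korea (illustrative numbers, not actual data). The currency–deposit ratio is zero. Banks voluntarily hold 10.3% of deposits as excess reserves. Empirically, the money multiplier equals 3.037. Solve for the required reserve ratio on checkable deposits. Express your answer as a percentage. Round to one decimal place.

Using m = 3.037. Since m = (1 + c)/(c + rr + e), the denominator satisfies c + rr + e = (1 + c)/m = (1 + 0) / 3.037 ≈ 0.329272.
With c = 0 and e = 0.103, the required reserve ratio on checkable deposits is 0.329272 − 0 − 0.103 = 0.226272.

22.6%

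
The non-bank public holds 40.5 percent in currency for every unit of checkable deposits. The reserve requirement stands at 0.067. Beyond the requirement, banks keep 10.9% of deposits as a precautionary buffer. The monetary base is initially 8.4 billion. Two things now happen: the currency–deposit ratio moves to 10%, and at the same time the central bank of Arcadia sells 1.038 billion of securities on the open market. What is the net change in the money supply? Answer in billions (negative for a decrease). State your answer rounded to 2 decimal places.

Before: m₁ = (1 + 0.405) / (0.067 + 0.109 + 0.405) ≈ 2.4182, MB₁ = 8.4, so M₁ = 2.4182 × 8.4 ≈ 20.3129 billion.
After: m₂ = (1 + 0.1) / (0.067 + 0.109 + 0.1) ≈ 3.9855, MB₂ = 8.4 − 1.038 = 7.362, so M₂ = 3.9855 × 7.362 ≈ 29.3413 billion.
ΔM = M₂ − M₁ = 29.3413 − 20.3129 = 9.0284 billion.

9.03 billion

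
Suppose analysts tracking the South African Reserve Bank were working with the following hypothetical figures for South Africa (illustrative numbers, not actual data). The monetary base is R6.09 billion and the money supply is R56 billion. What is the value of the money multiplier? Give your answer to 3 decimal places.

9.195

The money multiplier is m = M / MB = 56 / 6.09 ≈ 9.19540.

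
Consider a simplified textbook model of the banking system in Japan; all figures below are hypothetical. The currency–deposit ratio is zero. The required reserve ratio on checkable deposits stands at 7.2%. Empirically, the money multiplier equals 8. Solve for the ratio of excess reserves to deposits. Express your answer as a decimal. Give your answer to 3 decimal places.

0.053

Using m = 8. Since m = (1 + c)/(c + rr + e), the denominator satisfies c + rr + e = (1 + c)/m = (1 + 0) / 8 = 0.125000.
With c = 0 and rr = 0.072, the ratio of excess reserves to deposits is 0.125000 − 0 − 0.072 = 0.053.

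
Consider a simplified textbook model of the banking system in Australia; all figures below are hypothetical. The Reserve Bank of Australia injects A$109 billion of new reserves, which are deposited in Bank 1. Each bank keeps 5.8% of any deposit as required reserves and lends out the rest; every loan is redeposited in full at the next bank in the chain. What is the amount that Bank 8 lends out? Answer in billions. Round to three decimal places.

Each bank lends a fraction (1 − rr) = 0.9420 of the deposit it receives, so Bank 8 receives 109·0.9420^7 and lends 109·0.9420^8 ≈ 67.5824 billion.

A$67.582 billion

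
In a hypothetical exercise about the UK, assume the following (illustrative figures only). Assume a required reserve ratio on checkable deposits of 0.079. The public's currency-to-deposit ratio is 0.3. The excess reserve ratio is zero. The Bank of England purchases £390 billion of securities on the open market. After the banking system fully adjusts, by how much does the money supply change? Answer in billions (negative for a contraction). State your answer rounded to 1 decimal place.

£1337.7 billion

The money multiplier is m = (1 + c) / (rr + c) = (1 + 0.3) / (0.079 + 0.3) ≈ 3.43008.
The purchase adds 390 billion of base, so ΔM = m × ΔMB = 3.43008 × (+390) = 1337.7312 billion.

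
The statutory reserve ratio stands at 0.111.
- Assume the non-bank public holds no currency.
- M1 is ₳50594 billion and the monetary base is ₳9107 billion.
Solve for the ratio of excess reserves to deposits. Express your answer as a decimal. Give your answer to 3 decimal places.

0.069

Using m = M/MB = 50594/9107 ≈ 5.555507. Since m = (1 + c)/(c + rr + e), the denominator satisfies c + rr + e = (1 + c)/m = (1 + 0) / 5.555507 ≈ 0.180002.
With c = 0 and rr = 0.111, the ratio of excess reserves to deposits is 0.180002 − 0 − 0.111 = 0.069002.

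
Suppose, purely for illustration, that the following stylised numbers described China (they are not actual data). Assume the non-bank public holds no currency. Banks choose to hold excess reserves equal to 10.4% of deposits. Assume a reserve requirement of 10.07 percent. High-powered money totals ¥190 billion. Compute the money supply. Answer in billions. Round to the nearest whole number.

¥928 billion

The money multiplier is m = 1 / (rr + e) = 1 / (0.1007 + 0.104) ≈ 4.8852.
So M = m × MB = 4.8852 × 190 = 928.188 billion.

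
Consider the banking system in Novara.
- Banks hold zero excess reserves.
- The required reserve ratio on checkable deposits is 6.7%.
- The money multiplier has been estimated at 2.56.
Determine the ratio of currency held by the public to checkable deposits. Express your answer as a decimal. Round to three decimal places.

0.531

Using m = 2.56. From m = (1 + c)/(c + rr + e), rearranging gives 1 + c = m·(c + rr + e), so c·(1 − m) = m·(rr + e) − 1.
Hence c = [m·(rr + e) − 1]/(1 − m) = [2.56 × (0.067 + 0) − 1] / (1 − 2.56) ≈ 0.531077.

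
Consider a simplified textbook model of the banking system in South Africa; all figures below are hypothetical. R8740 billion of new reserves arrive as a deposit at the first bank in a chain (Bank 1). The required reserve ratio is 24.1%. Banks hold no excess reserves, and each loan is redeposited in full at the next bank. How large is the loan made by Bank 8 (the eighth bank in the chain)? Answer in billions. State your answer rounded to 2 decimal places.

R962.60 billion

Each bank lends a fraction (1 − rr) = 0.7590 of the deposit it receives, so Bank 8 receives 8740·0.7590^7 and lends 8740·0.7590^8 ≈ 962.5995 billion.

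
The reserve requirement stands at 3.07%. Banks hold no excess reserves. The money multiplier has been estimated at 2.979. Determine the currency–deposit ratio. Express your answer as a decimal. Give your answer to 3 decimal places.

Using m = 2.979. From m = (1 + c)/(c + rr + e), rearranging gives 1 + c = m·(c + rr + e), so c·(1 − m) = m·(rr + e) − 1.
Hence c = [m·(rr + e) − 1]/(1 − m) = [2.979 × (0.0307 + 0) − 1] / (1 − 2.979) ≈ 0.459093.

0.459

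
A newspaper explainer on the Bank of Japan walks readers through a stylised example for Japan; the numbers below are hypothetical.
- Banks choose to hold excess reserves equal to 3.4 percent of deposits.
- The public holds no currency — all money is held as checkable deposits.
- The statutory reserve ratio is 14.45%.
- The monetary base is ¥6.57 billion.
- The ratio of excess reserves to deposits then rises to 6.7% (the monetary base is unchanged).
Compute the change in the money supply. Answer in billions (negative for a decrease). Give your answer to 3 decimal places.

-5.743 billion

Initially m₁ = 1 / (0.1445 + 0.034) ≈ 5.60224, so M₁ = 5.60224 × 6.57 ≈ 36.8067 billion.
After the change m₂ = 1 / (0.1445 + 0.067) ≈ 4.72813, so M₂ = 4.72813 × 6.57 ≈ 31.0638 billion.
ΔM = M₂ − M₁ = 31.0638 − 36.8067 = -5.7429 billion.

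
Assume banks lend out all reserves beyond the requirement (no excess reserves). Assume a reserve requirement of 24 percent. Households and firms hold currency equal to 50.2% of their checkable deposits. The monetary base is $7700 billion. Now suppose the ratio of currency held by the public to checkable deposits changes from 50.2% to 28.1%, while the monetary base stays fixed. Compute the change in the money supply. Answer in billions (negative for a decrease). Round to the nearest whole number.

Initially m₁ = (1 + 0.502) / (0.24 + 0.502) ≈ 2.02426, so M₁ = 2.02426 × 7700 = 15586.802 billion.
After the change m₂ = (1 + 0.281) / (0.24 + 0.281) ≈ 2.45873, so M₂ = 2.45873 × 7700 = 18932.221 billion.
ΔM = M₂ − M₁ = 18932.221 − 15586.802 = 3345.419 billion.

$3345 billion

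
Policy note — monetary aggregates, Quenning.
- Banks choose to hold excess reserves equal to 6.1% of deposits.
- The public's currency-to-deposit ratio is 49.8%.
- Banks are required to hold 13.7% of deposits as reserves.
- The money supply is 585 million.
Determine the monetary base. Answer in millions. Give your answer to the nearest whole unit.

272 million

The money multiplier is m = (1 + c) / (rr + e + c) = (1 + 0.498) / (0.137 + 0.061 + 0.498) ≈ 2.1523.
MB = M / m = 585 / 2.1523 ≈ 271.8023 million.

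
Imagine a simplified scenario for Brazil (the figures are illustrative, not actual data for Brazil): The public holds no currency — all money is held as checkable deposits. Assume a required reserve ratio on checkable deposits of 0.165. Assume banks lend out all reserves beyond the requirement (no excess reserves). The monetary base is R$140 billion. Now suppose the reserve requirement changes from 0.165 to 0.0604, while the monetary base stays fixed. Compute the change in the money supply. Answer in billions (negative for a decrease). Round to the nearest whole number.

Initially m₁ = 1 / (0.165) ≈ 6.0606, so M₁ = 6.0606 × 140 = 848.484 billion.
After the change m₂ = 1 / (0.0604) ≈ 16.5563, so M₂ = 16.5563 × 140 = 2317.882 billion.
ΔM = M₂ − M₁ = 2317.882 − 848.484 = 1469.398 billion.

R$1469 billion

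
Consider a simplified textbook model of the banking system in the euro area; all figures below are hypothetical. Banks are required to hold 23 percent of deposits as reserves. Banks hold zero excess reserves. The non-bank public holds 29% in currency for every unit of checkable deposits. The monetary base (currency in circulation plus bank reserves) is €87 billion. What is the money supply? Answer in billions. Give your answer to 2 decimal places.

The money multiplier is m = (1 + c) / (rr + c) = (1 + 0.29) / (0.23 + 0.29) ≈ 2.48077.
So M = m × MB = 2.48077 × 87 ≈ 215.827 billion.

€215.83 billion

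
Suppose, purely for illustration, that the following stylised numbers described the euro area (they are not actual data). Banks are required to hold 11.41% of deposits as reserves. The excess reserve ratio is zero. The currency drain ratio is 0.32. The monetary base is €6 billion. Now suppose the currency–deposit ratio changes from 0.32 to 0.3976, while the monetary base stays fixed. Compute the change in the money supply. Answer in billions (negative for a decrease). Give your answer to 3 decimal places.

Initially m₁ = (1 + 0.32) / (0.1141 + 0.32) ≈ 3.04077, so M₁ = 3.04077 × 6 ≈ 18.2446 billion.
After the change m₂ = (1 + 0.3976) / (0.1141 + 0.3976) ≈ 2.73129, so M₂ = 2.73129 × 6 ≈ 16.3877 billion.
ΔM = M₂ − M₁ = 16.3877 − 18.2446 = -1.8569 billion.

-1.857 billion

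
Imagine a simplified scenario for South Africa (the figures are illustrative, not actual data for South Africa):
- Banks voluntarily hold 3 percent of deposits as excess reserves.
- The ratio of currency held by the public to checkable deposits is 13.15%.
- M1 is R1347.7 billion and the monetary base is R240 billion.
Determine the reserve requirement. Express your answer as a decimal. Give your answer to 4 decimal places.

0.0400

Using m = M/MB = 1347.7/240 ≈ 5.615417. Since m = (1 + c)/(c + rr + e), the denominator satisfies c + rr + e = (1 + c)/m = (1 + 0.1315) / 5.615417 ≈ 0.201499.
With c = 0.1315 and e = 0.03, the reserve requirement is 0.201499 − 0.1315 − 0.03 = 0.039999.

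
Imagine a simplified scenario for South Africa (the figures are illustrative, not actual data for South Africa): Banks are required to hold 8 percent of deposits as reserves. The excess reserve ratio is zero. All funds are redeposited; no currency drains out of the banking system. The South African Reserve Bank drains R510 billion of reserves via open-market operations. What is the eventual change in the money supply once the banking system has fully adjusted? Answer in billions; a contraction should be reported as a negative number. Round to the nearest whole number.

The simple money multiplier is m = 1/rr = 1/0.08 = 12.5.
An open-market sale reduces the monetary base by 510 billion, so ΔM = m × ΔMB = 12.5 × (−510) = -6375 billion.

-6375 billion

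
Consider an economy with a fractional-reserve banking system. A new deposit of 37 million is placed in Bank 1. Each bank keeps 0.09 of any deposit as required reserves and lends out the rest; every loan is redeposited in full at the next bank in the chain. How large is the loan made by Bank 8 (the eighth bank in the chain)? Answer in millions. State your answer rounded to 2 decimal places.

Each bank lends a fraction (1 − rr) = 0.9100 of the deposit it receives, so Bank 8 receives 37·0.9100^7 and lends 37·0.9100^8 ≈ 17.3993 million.

17.40 million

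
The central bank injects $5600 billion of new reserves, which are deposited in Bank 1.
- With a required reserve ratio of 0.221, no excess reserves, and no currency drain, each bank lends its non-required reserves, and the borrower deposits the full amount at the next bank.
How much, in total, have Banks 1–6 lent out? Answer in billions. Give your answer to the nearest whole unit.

Bank i lends (1 − rr)^i of the original deposit: Bank 1 lends 5600·0.7790 = 4362.4000, Bank 2 lends 5600·0.7790² = 3398.3096, and so on.
Summing a geometric series: total = 5600·[0.7790·(1 − 0.7790^6) / (1 − 0.7790)] ≈ 15328.1542 billion.

$15328 billion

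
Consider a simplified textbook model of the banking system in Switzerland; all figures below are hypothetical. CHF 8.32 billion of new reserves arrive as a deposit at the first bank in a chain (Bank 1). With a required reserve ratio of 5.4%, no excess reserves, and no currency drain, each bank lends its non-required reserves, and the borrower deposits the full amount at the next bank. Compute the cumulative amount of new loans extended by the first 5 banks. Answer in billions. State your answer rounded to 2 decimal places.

Bank i lends (1 − rr)^i of the original deposit: Bank 1 lends 8.32·0.9460 ≈ 7.8707, Bank 2 lends 8.32·0.9460² ≈ 7.4457, and so on.
Summing a geometric series: total = 8.32·[0.9460·(1 − 0.9460^5) / (1 − 0.9460)] ≈ 35.3268 billion.

CHF 35.33 billion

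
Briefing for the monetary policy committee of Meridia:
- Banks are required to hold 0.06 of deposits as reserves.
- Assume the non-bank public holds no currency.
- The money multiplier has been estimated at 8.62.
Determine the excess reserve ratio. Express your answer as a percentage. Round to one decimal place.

5.6%

Using m = 8.62. Since m = (1 + c)/(c + rr + e), the denominator satisfies c + rr + e = (1 + c)/m = (1 + 0) / 8.62 ≈ 0.116009.
With c = 0 and rr = 0.06, the excess reserve ratio is 0.116009 − 0 − 0.06 = 0.056009.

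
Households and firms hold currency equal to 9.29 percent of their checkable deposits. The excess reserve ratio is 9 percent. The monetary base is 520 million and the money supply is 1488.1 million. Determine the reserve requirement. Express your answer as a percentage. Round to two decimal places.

19.90%

Using m = M/MB = 1488.1/520 ≈ 2.861731. Since m = (1 + c)/(c + rr + e), the denominator satisfies c + rr + e = (1 + c)/m = (1 + 0.0929) / 2.861731 ≈ 0.381902.
With c = 0.0929 and e = 0.09, the reserve requirement is 0.381902 − 0.0929 − 0.09 = 0.199002.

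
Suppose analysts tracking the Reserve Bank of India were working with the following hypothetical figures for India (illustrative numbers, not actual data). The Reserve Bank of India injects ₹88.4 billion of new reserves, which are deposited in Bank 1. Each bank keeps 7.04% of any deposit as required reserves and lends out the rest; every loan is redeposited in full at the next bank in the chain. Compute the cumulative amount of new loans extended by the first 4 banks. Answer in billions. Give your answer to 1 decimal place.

Bank i lends (1 − rr)^i of the original deposit: Bank 1 lends 88.4·0.9296 ≈ 82.1766, Bank 2 lends 88.4·0.9296² ≈ 76.3914, and so on.
Summing a geometric series: total = 88.4·[0.9296·(1 − 0.9296^4) / (1 − 0.9296)] ≈ 295.5956 billion.

₹295.6 billion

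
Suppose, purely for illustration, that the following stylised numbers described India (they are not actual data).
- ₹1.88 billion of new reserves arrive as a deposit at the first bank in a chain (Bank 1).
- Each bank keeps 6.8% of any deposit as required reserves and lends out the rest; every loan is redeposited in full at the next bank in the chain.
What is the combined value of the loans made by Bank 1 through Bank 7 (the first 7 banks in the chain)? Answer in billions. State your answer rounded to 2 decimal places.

Bank i lends (1 − rr)^i of the original deposit: Bank 1 lends 1.88·0.9320 ≈ 1.7522, Bank 2 lends 1.88·0.9320² ≈ 1.6330, and so on.
Summing a geometric series: total = 1.88·[0.9320·(1 − 0.9320^7) / (1 − 0.9320)] ≈ 10.0281 billion.

₹10.03 billion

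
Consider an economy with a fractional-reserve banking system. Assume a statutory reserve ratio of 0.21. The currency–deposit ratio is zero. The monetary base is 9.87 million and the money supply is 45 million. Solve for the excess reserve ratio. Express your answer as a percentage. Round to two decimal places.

Using m = M/MB = 45/9.87 ≈ 4.559271. Since m = (1 + c)/(c + rr + e), the denominator satisfies c + rr + e = (1 + c)/m = (1 + 0) / 4.559271 ≈ 0.219333.
With c = 0 and rr = 0.21, the excess reserve ratio is 0.219333 − 0 − 0.21 = 0.009333.

0.93%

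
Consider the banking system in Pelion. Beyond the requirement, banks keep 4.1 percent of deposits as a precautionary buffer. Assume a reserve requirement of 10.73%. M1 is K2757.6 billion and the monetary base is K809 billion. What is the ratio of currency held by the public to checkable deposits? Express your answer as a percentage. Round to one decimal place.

Using m = M/MB = 2757.6/809 ≈ 3.408653. From m = (1 + c)/(c + rr + e), rearranging gives 1 + c = m·(c + rr + e), so c·(1 − m) = m·(rr + e) − 1.
Hence c = [m·(rr + e) − 1]/(1 − m) = [3.408653 × (0.1073 + 0.041) − 1] / (1 − 3.408653) ≈ 0.205300.

20.5%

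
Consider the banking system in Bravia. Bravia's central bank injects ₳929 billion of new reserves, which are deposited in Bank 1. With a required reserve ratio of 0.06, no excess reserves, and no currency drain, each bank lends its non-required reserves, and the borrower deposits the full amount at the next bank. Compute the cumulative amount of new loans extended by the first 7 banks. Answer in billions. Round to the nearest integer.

₳5116 billion

Bank i lends (1 − rr)^i of the original deposit: Bank 1 lends 929·0.9400 = 873.2600, Bank 2 lends 929·0.9400² = 820.8644, and so on.
Summing a geometric series: total = 929·[0.9400·(1 − 0.9400^7) / (1 − 0.9400)] ≈ 5116.1743 billion.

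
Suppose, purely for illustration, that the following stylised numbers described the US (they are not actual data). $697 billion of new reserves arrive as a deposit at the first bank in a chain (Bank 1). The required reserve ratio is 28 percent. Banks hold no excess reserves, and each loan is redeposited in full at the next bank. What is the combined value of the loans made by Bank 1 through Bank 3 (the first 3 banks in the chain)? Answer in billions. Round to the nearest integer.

Bank i lends (1 − rr)^i of the original deposit: Bank 1 lends 697·0.7200 = 501.8400, Bank 2 lends 697·0.7200² = 361.3248, and so on.
Summing a geometric series: total = 697·[0.7200·(1 − 0.7200^3) / (1 − 0.7200)] ≈ 1123.3187 billion.

$1123 billion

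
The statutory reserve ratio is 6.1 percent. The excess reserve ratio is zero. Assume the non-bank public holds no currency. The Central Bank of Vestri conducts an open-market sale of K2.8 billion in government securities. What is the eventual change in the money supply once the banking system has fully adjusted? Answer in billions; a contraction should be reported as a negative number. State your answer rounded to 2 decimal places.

The simple money multiplier is m = 1/rr = 1/0.061 ≈ 16.3934.
An open-market sale reduces the monetary base by 2.8 billion, so ΔM = m × ΔMB = 16.3934 × (−2.8) ≈ -45.9015 billion.

-45.90 billion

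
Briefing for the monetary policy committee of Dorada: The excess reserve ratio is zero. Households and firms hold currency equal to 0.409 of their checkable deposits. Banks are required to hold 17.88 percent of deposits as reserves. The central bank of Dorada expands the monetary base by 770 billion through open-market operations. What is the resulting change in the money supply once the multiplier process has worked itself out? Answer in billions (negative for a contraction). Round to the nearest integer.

1846 billion

The money multiplier is m = (1 + c) / (rr + c) = (1 + 0.409) / (0.1788 + 0.409) ≈ 2.3971.
The purchase adds 770 billion of base, so ΔM = m × ΔMB = 2.3971 × (+770) = 1845.767 billion.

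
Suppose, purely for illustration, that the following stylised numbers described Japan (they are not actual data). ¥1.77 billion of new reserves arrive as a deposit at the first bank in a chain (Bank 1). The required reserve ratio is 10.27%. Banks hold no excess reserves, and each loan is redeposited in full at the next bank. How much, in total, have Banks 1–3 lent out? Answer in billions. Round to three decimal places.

¥4.292 billion

Bank i lends (1 − rr)^i of the original deposit: Bank 1 lends 1.77·0.8973 ≈ 1.5882, Bank 2 lends 1.77·0.8973² ≈ 1.4251, and so on.
Summing a geometric series: total = 1.77·[0.8973·(1 − 0.8973^3) / (1 − 0.8973)] ≈ 4.2921 billion.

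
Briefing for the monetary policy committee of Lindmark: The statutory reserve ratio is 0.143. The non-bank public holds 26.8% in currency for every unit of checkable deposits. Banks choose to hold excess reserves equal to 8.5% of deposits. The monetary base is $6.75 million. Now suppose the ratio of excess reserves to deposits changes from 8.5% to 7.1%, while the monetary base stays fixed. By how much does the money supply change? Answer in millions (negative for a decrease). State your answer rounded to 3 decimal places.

Initially m₁ = (1 + 0.268) / (0.143 + 0.085 + 0.268) ≈ 2.55645, so M₁ = 2.55645 × 6.75 ≈ 17.256 million.
After the change m₂ = (1 + 0.268) / (0.143 + 0.071 + 0.268) ≈ 2.63071, so M₂ = 2.63071 × 6.75 ≈ 17.7573 million.
ΔM = M₂ − M₁ = 17.7573 − 17.256 = 0.5013 million.

$0.501 million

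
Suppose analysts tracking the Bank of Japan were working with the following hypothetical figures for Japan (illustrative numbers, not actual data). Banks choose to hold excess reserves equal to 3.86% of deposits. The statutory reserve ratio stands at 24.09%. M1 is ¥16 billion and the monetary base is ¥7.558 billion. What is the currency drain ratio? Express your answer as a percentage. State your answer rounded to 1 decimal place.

Using m = M/MB = 16/7.558 ≈ 2.116962. From m = (1 + c)/(c + rr + e), rearranging gives 1 + c = m·(c + rr + e), so c·(1 − m) = m·(rr + e) − 1.
Hence c = [m·(rr + e) − 1]/(1 − m) = [2.116962 × (0.2409 + 0.0386) − 1] / (1 − 2.116962) ≈ 0.365553.

36.6%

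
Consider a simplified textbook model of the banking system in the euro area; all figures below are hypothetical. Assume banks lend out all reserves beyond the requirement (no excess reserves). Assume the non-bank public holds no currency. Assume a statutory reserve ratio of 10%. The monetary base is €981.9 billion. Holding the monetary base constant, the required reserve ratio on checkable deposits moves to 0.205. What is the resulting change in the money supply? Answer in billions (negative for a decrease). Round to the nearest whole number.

Initially m₁ = 1 / (0.1) = 10, so M₁ = 10 × 981.9 = 9819 billion.
After the change m₂ = 1 / (0.205) ≈ 4.8780, so M₂ = 4.8780 × 981.9 = 4789.7082 billion.
ΔM = M₂ − M₁ = 4789.7082 − 9819 = -5029.2918 billion.

-5029 billion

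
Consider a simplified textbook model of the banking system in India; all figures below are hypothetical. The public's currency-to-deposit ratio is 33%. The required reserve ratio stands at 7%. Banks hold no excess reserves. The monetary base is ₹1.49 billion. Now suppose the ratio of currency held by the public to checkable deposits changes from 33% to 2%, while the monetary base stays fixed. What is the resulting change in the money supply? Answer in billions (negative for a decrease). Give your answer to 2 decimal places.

₹11.93 billion

Initially m₁ = (1 + 0.33) / (0.07 + 0.33) = 3.3250, so M₁ = 3.3250 × 1.49 ≈ 4.9543 billion.
After the change m₂ = (1 + 0.02) / (0.07 + 0.02) ≈ 11.3333, so M₂ = 11.3333 × 1.49 ≈ 16.8866 billion.
ΔM = M₂ − M₁ = 16.8866 − 4.9543 = 11.9323 billion.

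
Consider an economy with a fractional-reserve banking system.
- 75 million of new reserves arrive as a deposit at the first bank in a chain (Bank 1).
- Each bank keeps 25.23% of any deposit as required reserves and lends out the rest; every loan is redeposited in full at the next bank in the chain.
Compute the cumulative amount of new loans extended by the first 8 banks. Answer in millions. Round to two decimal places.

Bank i lends (1 − rr)^i of the original deposit: Bank 1 lends 75·0.7477 = 56.0775, Bank 2 lends 75·0.7477² ≈ 41.9291, and so on.
Summing a geometric series: total = 75·[0.7477·(1 − 0.7477^8) / (1 − 0.7477)] ≈ 200.5536 million.

200.55 million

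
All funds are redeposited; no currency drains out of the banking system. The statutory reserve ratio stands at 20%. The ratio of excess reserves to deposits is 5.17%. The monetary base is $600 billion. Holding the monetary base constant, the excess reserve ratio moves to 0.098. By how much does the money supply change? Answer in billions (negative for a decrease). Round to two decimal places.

-370.37 billion

Initially m₁ = 1 / (0.2 + 0.0517) ≈ 3.972984, so M₁ = 3.972984 × 600 = 2383.7904 billion.
After the change m₂ = 1 / (0.2 + 0.098) ≈ 3.355705, so M₂ = 3.355705 × 600 = 2013.423 billion.
ΔM = M₂ − M₁ = 2013.423 − 2383.7904 = -370.3674 billion.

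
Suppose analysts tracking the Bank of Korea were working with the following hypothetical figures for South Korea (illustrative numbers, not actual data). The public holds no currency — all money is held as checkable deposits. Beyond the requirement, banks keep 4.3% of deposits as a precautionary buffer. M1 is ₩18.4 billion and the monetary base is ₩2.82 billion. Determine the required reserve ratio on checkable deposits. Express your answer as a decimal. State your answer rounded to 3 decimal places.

Using m = M/MB = 18.4/2.82 ≈ 6.524823. Since m = (1 + c)/(c + rr + e), the denominator satisfies c + rr + e = (1 + c)/m = (1 + 0) / 6.524823 ≈ 0.153261.
With c = 0 and e = 0.043, the required reserve ratio on checkable deposits is 0.153261 − 0 − 0.043 = 0.110261.

0.110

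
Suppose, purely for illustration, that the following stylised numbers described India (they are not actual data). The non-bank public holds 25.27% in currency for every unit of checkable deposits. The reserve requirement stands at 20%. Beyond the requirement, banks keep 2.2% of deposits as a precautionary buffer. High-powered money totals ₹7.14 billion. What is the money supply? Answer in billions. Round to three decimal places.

₹18.842 billion

The money multiplier is m = (1 + c) / (rr + e + c) = (1 + 0.2527) / (0.2 + 0.022 + 0.2527) ≈ 2.63893.
So M = m × MB = 2.63893 × 7.14 ≈ 18.842 billion.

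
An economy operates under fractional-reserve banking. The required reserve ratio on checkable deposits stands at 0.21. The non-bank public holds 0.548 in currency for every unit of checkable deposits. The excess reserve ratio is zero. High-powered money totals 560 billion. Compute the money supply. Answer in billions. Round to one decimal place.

The money multiplier is m = (1 + c) / (rr + c) = (1 + 0.548) / (0.21 + 0.548) ≈ 2.04222.
So M = m × MB = 2.04222 × 560 = 1143.6432 billion.

1143.6 billion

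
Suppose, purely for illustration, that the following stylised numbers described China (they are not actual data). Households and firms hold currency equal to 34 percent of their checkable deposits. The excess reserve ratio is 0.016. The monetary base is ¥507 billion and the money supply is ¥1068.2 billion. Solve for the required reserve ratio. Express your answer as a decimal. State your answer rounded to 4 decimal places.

Using m = M/MB = 1068.2/507 ≈ 2.106903. Since m = (1 + c)/(c + rr + e), the denominator satisfies c + rr + e = (1 + c)/m = (1 + 0.34) / 2.106903 ≈ 0.636005.
With c = 0.34 and e = 0.016, the required reserve ratio is 0.636005 − 0.34 − 0.016 = 0.280005.

0.2800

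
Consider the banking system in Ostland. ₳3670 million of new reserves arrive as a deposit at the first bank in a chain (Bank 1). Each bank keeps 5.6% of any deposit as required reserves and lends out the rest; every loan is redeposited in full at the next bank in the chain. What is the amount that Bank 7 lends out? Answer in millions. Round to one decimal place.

₳2451.7 million

Each bank lends a fraction (1 − rr) = 0.9440 of the deposit it receives, so Bank 7 receives 3670·0.9440^6 and lends 3670·0.9440^7 ≈ 2451.7152 million.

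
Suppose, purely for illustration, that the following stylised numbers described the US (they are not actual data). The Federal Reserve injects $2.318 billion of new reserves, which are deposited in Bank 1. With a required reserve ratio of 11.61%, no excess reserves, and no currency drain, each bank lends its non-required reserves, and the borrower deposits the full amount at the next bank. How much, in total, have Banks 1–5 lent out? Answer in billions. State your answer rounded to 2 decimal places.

Bank i lends (1 − rr)^i of the original deposit: Bank 1 lends 2.318·0.8839 ≈ 2.0489, Bank 2 lends 2.318·0.8839² ≈ 1.8110, and so on.
Summing a geometric series: total = 2.318·[0.8839·(1 − 0.8839^5) / (1 − 0.8839)] ≈ 8.1262 billion.

$8.13 billion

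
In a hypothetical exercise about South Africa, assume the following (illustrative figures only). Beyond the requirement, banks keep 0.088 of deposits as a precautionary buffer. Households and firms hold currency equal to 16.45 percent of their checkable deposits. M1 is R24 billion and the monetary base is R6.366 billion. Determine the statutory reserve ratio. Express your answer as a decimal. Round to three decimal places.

0.056

Using m = M/MB = 24/6.366 ≈ 3.770028. Since m = (1 + c)/(c + rr + e), the denominator satisfies c + rr + e = (1 + c)/m = (1 + 0.1645) / 3.770028 ≈ 0.308884.
With c = 0.1645 and e = 0.088, the statutory reserve ratio is 0.308884 − 0.1645 − 0.088 = 0.056384.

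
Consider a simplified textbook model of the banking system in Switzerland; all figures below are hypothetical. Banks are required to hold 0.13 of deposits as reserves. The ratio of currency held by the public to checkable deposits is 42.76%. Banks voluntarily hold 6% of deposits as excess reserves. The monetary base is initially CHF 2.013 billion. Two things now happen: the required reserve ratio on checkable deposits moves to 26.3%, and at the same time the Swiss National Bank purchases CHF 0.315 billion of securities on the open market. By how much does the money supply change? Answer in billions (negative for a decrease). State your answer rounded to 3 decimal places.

-0.225 billion

Before: m₁ = (1 + 0.4276) / (0.13 + 0.06 + 0.4276) ≈ 2.31153, MB₁ = 2.013, so M₁ = 2.31153 × 2.013 ≈ 4.6531 billion.
After: m₂ = (1 + 0.4276) / (0.263 + 0.06 + 0.4276) ≈ 1.90195, MB₂ = 2.013 + 0.315 = 2.328, so M₂ = 1.90195 × 2.328 ≈ 4.4277 billion.
ΔM = M₂ − M₁ = 4.4277 − 4.6531 = -0.2254 billion.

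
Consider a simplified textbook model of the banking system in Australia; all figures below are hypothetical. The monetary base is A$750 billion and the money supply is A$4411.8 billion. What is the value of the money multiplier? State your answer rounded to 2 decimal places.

The money multiplier is m = M / MB = 4411.8 / 750 = 5.88240.

5.88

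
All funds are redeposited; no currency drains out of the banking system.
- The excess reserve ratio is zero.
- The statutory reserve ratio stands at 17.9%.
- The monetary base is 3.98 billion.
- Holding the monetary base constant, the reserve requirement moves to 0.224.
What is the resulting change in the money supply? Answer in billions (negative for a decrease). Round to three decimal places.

Initially m₁ = 1 / (0.179) ≈ 5.58659, so M₁ = 5.58659 × 3.98 ≈ 22.2346 billion.
After the change m₂ = 1 / (0.224) ≈ 4.46429, so M₂ = 4.46429 × 3.98 ≈ 17.7679 billion.
ΔM = M₂ − M₁ = 17.7679 − 22.2346 = -4.4667 billion.

-4.467 billion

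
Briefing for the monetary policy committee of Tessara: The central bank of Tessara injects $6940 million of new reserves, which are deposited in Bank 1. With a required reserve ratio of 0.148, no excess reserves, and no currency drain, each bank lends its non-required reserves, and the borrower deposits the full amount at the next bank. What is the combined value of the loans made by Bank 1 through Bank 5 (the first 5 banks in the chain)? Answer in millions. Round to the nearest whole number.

$22015 million

Bank i lends (1 − rr)^i of the original deposit: Bank 1 lends 6940·0.8520 = 5912.8800, Bank 2 lends 6940·0.8520² ≈ 5037.7738, and so on.
Summing a geometric series: total = 6940·[0.8520·(1 − 0.8520^5) / (1 − 0.8520)] ≈ 22015.4901 million.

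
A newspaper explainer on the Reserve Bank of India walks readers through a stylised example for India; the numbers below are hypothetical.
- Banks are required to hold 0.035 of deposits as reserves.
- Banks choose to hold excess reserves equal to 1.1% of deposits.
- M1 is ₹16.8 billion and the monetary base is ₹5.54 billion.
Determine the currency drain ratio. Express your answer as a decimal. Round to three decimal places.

0.423

Using m = M/MB = 16.8/5.54 ≈ 3.032491. From m = (1 + c)/(c + rr + e), rearranging gives 1 + c = m·(c + rr + e), so c·(1 − m) = m·(rr + e) − 1.
Hence c = [m·(rr + e) − 1]/(1 − m) = [3.032491 × (0.035 + 0.011) − 1] / (1 − 3.032491) ≈ 0.423375.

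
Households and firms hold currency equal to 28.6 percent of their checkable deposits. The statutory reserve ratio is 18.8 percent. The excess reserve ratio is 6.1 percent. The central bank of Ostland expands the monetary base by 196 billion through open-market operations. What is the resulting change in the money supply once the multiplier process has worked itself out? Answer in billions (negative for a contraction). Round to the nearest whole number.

The money multiplier is m = (1 + c) / (rr + e + c) = (1 + 0.286) / (0.188 + 0.061 + 0.286) ≈ 2.4037.
The purchase adds 196 billion of base, so ΔM = m × ΔMB = 2.4037 × (+196) = 471.1252 billion.

471 billion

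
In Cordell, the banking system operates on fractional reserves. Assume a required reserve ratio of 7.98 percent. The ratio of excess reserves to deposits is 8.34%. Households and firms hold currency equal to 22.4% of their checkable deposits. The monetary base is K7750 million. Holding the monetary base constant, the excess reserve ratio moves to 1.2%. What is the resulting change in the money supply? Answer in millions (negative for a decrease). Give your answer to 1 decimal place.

Initially m₁ = (1 + 0.224) / (0.0798 + 0.0834 + 0.224) ≈ 3.161157, so M₁ = 3.161157 × 7750 ≈ 24498.9668 million.
After the change m₂ = (1 + 0.224) / (0.0798 + 0.012 + 0.224) ≈ 3.875871, so M₂ = 3.875871 × 7750 ≈ 30038.0003 million.
ΔM = M₂ − M₁ = 30038.0003 − 24498.9668 = 5539.0335 million.

K5539.0 million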